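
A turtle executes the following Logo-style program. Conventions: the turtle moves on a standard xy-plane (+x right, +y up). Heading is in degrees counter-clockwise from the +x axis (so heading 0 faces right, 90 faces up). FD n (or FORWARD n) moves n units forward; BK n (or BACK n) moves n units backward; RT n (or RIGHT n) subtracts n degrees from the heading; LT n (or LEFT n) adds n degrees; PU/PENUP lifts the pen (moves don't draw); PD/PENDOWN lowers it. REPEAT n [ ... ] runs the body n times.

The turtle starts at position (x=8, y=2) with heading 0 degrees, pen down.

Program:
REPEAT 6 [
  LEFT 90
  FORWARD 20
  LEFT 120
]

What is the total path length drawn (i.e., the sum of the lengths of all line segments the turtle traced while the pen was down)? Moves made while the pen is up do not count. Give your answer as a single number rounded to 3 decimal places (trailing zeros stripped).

Executing turtle program step by step:
Start: pos=(8,2), heading=0, pen down
REPEAT 6 [
  -- iteration 1/6 --
  LT 90: heading 0 -> 90
  FD 20: (8,2) -> (8,22) [heading=90, draw]
  LT 120: heading 90 -> 210
  -- iteration 2/6 --
  LT 90: heading 210 -> 300
  FD 20: (8,22) -> (18,4.679) [heading=300, draw]
  LT 120: heading 300 -> 60
  -- iteration 3/6 --
  LT 90: heading 60 -> 150
  FD 20: (18,4.679) -> (0.679,14.679) [heading=150, draw]
  LT 120: heading 150 -> 270
  -- iteration 4/6 --
  LT 90: heading 270 -> 0
  FD 20: (0.679,14.679) -> (20.679,14.679) [heading=0, draw]
  LT 120: heading 0 -> 120
  -- iteration 5/6 --
  LT 90: heading 120 -> 210
  FD 20: (20.679,14.679) -> (3.359,4.679) [heading=210, draw]
  LT 120: heading 210 -> 330
  -- iteration 6/6 --
  LT 90: heading 330 -> 60
  FD 20: (3.359,4.679) -> (13.359,22) [heading=60, draw]
  LT 120: heading 60 -> 180
]
Final: pos=(13.359,22), heading=180, 6 segment(s) drawn

Segment lengths:
  seg 1: (8,2) -> (8,22), length = 20
  seg 2: (8,22) -> (18,4.679), length = 20
  seg 3: (18,4.679) -> (0.679,14.679), length = 20
  seg 4: (0.679,14.679) -> (20.679,14.679), length = 20
  seg 5: (20.679,14.679) -> (3.359,4.679), length = 20
  seg 6: (3.359,4.679) -> (13.359,22), length = 20
Total = 120

Answer: 120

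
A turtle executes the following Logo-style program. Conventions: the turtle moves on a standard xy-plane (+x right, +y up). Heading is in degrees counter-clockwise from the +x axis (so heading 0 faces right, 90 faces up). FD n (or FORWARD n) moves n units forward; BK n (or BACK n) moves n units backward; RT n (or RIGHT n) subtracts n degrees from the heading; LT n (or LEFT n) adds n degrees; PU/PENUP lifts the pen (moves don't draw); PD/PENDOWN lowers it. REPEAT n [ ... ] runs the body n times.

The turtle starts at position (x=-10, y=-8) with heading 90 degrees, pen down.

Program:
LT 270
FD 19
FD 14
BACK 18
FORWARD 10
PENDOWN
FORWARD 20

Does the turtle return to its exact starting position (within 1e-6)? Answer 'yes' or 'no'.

Executing turtle program step by step:
Start: pos=(-10,-8), heading=90, pen down
LT 270: heading 90 -> 0
FD 19: (-10,-8) -> (9,-8) [heading=0, draw]
FD 14: (9,-8) -> (23,-8) [heading=0, draw]
BK 18: (23,-8) -> (5,-8) [heading=0, draw]
FD 10: (5,-8) -> (15,-8) [heading=0, draw]
PD: pen down
FD 20: (15,-8) -> (35,-8) [heading=0, draw]
Final: pos=(35,-8), heading=0, 5 segment(s) drawn

Start position: (-10, -8)
Final position: (35, -8)
Distance = 45; >= 1e-6 -> NOT closed

Answer: no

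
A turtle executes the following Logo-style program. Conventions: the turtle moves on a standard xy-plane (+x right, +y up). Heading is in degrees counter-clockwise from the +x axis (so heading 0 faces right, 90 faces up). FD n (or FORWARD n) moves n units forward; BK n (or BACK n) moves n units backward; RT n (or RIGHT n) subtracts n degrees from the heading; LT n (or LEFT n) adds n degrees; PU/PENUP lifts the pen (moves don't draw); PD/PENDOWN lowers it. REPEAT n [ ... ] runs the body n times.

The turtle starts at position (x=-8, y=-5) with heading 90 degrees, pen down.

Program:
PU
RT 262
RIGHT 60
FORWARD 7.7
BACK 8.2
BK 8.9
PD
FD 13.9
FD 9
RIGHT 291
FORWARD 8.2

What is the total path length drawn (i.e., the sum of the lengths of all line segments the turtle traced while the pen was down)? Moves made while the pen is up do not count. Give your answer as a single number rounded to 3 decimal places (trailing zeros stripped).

Answer: 31.1

Derivation:
Executing turtle program step by step:
Start: pos=(-8,-5), heading=90, pen down
PU: pen up
RT 262: heading 90 -> 188
RT 60: heading 188 -> 128
FD 7.7: (-8,-5) -> (-12.741,1.068) [heading=128, move]
BK 8.2: (-12.741,1.068) -> (-7.692,-5.394) [heading=128, move]
BK 8.9: (-7.692,-5.394) -> (-2.213,-12.407) [heading=128, move]
PD: pen down
FD 13.9: (-2.213,-12.407) -> (-10.77,-1.454) [heading=128, draw]
FD 9: (-10.77,-1.454) -> (-16.311,5.638) [heading=128, draw]
RT 291: heading 128 -> 197
FD 8.2: (-16.311,5.638) -> (-24.153,3.241) [heading=197, draw]
Final: pos=(-24.153,3.241), heading=197, 3 segment(s) drawn

Segment lengths:
  seg 1: (-2.213,-12.407) -> (-10.77,-1.454), length = 13.9
  seg 2: (-10.77,-1.454) -> (-16.311,5.638), length = 9
  seg 3: (-16.311,5.638) -> (-24.153,3.241), length = 8.2
Total = 31.1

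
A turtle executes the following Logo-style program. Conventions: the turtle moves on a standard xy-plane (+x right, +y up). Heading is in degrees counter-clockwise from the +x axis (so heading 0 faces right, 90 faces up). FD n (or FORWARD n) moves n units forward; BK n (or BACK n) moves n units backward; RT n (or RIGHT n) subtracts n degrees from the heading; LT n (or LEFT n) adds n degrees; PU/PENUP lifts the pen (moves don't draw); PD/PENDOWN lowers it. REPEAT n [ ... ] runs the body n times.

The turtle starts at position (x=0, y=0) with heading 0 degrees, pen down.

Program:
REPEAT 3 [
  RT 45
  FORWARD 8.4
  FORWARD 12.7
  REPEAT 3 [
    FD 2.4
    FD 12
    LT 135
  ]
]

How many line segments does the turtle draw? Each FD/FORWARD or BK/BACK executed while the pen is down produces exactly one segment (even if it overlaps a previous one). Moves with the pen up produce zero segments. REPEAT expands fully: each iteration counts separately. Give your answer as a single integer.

Executing turtle program step by step:
Start: pos=(0,0), heading=0, pen down
REPEAT 3 [
  -- iteration 1/3 --
  RT 45: heading 0 -> 315
  FD 8.4: (0,0) -> (5.94,-5.94) [heading=315, draw]
  FD 12.7: (5.94,-5.94) -> (14.92,-14.92) [heading=315, draw]
  REPEAT 3 [
    -- iteration 1/3 --
    FD 2.4: (14.92,-14.92) -> (16.617,-16.617) [heading=315, draw]
    FD 12: (16.617,-16.617) -> (25.102,-25.102) [heading=315, draw]
    LT 135: heading 315 -> 90
    -- iteration 2/3 --
    FD 2.4: (25.102,-25.102) -> (25.102,-22.702) [heading=90, draw]
    FD 12: (25.102,-22.702) -> (25.102,-10.702) [heading=90, draw]
    LT 135: heading 90 -> 225
    -- iteration 3/3 --
    FD 2.4: (25.102,-10.702) -> (23.405,-12.399) [heading=225, draw]
    FD 12: (23.405,-12.399) -> (14.92,-20.885) [heading=225, draw]
    LT 135: heading 225 -> 0
  ]
  -- iteration 2/3 --
  RT 45: heading 0 -> 315
  FD 8.4: (14.92,-20.885) -> (20.86,-26.824) [heading=315, draw]
  FD 12.7: (20.86,-26.824) -> (29.84,-35.805) [heading=315, draw]
  REPEAT 3 [
    -- iteration 1/3 --
    FD 2.4: (29.84,-35.805) -> (31.537,-37.502) [heading=315, draw]
    FD 12: (31.537,-37.502) -> (40.022,-45.987) [heading=315, draw]
    LT 135: heading 315 -> 90
    -- iteration 2/3 --
    FD 2.4: (40.022,-45.987) -> (40.022,-43.587) [heading=90, draw]
    FD 12: (40.022,-43.587) -> (40.022,-31.587) [heading=90, draw]
    LT 135: heading 90 -> 225
    -- iteration 3/3 --
    FD 2.4: (40.022,-31.587) -> (38.325,-33.284) [heading=225, draw]
    FD 12: (38.325,-33.284) -> (29.84,-41.769) [heading=225, draw]
    LT 135: heading 225 -> 0
  ]
  -- iteration 3/3 --
  RT 45: heading 0 -> 315
  FD 8.4: (29.84,-41.769) -> (35.78,-47.709) [heading=315, draw]
  FD 12.7: (35.78,-47.709) -> (44.76,-56.689) [heading=315, draw]
  REPEAT 3 [
    -- iteration 1/3 --
    FD 2.4: (44.76,-56.689) -> (46.457,-58.386) [heading=315, draw]
    FD 12: (46.457,-58.386) -> (54.942,-66.872) [heading=315, draw]
    LT 135: heading 315 -> 90
    -- iteration 2/3 --
    FD 2.4: (54.942,-66.872) -> (54.942,-64.472) [heading=90, draw]
    FD 12: (54.942,-64.472) -> (54.942,-52.472) [heading=90, draw]
    LT 135: heading 90 -> 225
    -- iteration 3/3 --
    FD 2.4: (54.942,-52.472) -> (53.245,-54.169) [heading=225, draw]
    FD 12: (53.245,-54.169) -> (44.76,-62.654) [heading=225, draw]
    LT 135: heading 225 -> 0
  ]
]
Final: pos=(44.76,-62.654), heading=0, 24 segment(s) drawn
Segments drawn: 24

Answer: 24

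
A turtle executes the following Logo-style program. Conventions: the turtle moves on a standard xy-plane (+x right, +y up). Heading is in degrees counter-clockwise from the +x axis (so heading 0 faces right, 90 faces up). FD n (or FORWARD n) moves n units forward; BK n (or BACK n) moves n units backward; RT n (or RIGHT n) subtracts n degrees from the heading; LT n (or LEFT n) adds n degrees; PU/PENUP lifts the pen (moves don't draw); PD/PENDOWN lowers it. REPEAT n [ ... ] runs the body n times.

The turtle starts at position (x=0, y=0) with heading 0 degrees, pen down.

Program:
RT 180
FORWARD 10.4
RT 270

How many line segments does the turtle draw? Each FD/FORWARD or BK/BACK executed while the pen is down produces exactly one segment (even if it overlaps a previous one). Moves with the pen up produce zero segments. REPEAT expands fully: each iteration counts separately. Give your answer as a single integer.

Answer: 1

Derivation:
Executing turtle program step by step:
Start: pos=(0,0), heading=0, pen down
RT 180: heading 0 -> 180
FD 10.4: (0,0) -> (-10.4,0) [heading=180, draw]
RT 270: heading 180 -> 270
Final: pos=(-10.4,0), heading=270, 1 segment(s) drawn
Segments drawn: 1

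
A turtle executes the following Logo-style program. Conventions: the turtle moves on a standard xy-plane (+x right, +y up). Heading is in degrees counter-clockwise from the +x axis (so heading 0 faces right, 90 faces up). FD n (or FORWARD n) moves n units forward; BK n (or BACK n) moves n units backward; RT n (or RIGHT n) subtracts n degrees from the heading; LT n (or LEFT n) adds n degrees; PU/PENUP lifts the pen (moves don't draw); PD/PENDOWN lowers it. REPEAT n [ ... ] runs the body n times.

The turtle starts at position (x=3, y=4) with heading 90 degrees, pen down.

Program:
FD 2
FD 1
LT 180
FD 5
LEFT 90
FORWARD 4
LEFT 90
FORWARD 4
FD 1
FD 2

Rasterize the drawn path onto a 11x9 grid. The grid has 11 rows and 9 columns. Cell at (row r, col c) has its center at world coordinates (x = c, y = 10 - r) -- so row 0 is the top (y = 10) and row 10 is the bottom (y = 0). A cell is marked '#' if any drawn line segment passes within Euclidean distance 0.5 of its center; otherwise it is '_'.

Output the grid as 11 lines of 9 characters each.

Segment 0: (3,4) -> (3,6)
Segment 1: (3,6) -> (3,7)
Segment 2: (3,7) -> (3,2)
Segment 3: (3,2) -> (7,2)
Segment 4: (7,2) -> (7,6)
Segment 5: (7,6) -> (7,7)
Segment 6: (7,7) -> (7,9)

Answer: _________
_______#_
_______#_
___#___#_
___#___#_
___#___#_
___#___#_
___#___#_
___#####_
_________
_________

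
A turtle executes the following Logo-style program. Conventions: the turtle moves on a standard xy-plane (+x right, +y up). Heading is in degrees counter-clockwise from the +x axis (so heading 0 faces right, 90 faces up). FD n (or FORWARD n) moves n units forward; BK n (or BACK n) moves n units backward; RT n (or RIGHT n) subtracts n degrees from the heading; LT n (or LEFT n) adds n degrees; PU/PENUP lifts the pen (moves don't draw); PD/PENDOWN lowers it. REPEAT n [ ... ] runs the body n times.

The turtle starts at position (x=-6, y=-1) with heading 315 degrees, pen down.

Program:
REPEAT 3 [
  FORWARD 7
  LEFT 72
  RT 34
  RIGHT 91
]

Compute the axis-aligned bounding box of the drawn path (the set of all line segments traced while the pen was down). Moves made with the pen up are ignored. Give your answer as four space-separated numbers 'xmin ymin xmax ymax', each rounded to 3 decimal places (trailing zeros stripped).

Answer: -8.147 -16.275 -1.05 -1

Derivation:
Executing turtle program step by step:
Start: pos=(-6,-1), heading=315, pen down
REPEAT 3 [
  -- iteration 1/3 --
  FD 7: (-6,-1) -> (-1.05,-5.95) [heading=315, draw]
  LT 72: heading 315 -> 27
  RT 34: heading 27 -> 353
  RT 91: heading 353 -> 262
  -- iteration 2/3 --
  FD 7: (-1.05,-5.95) -> (-2.024,-12.882) [heading=262, draw]
  LT 72: heading 262 -> 334
  RT 34: heading 334 -> 300
  RT 91: heading 300 -> 209
  -- iteration 3/3 --
  FD 7: (-2.024,-12.882) -> (-8.147,-16.275) [heading=209, draw]
  LT 72: heading 209 -> 281
  RT 34: heading 281 -> 247
  RT 91: heading 247 -> 156
]
Final: pos=(-8.147,-16.275), heading=156, 3 segment(s) drawn

Segment endpoints: x in {-8.147, -6, -2.024, -1.05}, y in {-16.275, -12.882, -5.95, -1}
xmin=-8.147, ymin=-16.275, xmax=-1.05, ymax=-1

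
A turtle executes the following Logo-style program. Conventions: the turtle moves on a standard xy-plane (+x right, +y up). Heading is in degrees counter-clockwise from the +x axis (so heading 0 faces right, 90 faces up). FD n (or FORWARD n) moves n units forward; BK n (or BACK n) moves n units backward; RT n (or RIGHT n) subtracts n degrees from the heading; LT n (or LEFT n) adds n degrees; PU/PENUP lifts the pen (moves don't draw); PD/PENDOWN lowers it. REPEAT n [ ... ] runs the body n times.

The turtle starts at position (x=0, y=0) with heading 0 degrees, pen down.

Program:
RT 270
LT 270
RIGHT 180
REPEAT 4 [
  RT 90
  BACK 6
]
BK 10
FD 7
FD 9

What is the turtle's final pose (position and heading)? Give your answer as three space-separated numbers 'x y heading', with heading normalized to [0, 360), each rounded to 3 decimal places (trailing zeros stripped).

Executing turtle program step by step:
Start: pos=(0,0), heading=0, pen down
RT 270: heading 0 -> 90
LT 270: heading 90 -> 0
RT 180: heading 0 -> 180
REPEAT 4 [
  -- iteration 1/4 --
  RT 90: heading 180 -> 90
  BK 6: (0,0) -> (0,-6) [heading=90, draw]
  -- iteration 2/4 --
  RT 90: heading 90 -> 0
  BK 6: (0,-6) -> (-6,-6) [heading=0, draw]
  -- iteration 3/4 --
  RT 90: heading 0 -> 270
  BK 6: (-6,-6) -> (-6,0) [heading=270, draw]
  -- iteration 4/4 --
  RT 90: heading 270 -> 180
  BK 6: (-6,0) -> (0,0) [heading=180, draw]
]
BK 10: (0,0) -> (10,0) [heading=180, draw]
FD 7: (10,0) -> (3,0) [heading=180, draw]
FD 9: (3,0) -> (-6,0) [heading=180, draw]
Final: pos=(-6,0), heading=180, 7 segment(s) drawn

Answer: -6 0 180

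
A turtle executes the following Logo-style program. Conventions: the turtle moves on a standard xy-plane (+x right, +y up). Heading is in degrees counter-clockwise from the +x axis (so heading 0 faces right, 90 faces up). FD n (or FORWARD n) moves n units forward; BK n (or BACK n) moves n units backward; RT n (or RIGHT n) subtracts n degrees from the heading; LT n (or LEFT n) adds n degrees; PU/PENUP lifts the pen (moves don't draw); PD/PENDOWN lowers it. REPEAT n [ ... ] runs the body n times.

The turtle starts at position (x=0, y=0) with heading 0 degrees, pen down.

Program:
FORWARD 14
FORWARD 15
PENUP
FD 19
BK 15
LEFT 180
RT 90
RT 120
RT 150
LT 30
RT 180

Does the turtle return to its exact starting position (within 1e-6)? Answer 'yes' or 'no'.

Executing turtle program step by step:
Start: pos=(0,0), heading=0, pen down
FD 14: (0,0) -> (14,0) [heading=0, draw]
FD 15: (14,0) -> (29,0) [heading=0, draw]
PU: pen up
FD 19: (29,0) -> (48,0) [heading=0, move]
BK 15: (48,0) -> (33,0) [heading=0, move]
LT 180: heading 0 -> 180
RT 90: heading 180 -> 90
RT 120: heading 90 -> 330
RT 150: heading 330 -> 180
LT 30: heading 180 -> 210
RT 180: heading 210 -> 30
Final: pos=(33,0), heading=30, 2 segment(s) drawn

Start position: (0, 0)
Final position: (33, 0)
Distance = 33; >= 1e-6 -> NOT closed

Answer: no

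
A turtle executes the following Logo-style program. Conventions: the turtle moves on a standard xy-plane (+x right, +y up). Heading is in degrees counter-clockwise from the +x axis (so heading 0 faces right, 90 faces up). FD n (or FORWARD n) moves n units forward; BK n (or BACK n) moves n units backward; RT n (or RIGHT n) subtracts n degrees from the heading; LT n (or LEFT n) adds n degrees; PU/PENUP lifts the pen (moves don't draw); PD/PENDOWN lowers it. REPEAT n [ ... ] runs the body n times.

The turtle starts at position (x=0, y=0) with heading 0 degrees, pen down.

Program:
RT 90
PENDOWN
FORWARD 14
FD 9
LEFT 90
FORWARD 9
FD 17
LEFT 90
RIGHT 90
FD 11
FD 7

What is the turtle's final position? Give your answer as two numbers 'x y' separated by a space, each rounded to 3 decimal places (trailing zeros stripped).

Executing turtle program step by step:
Start: pos=(0,0), heading=0, pen down
RT 90: heading 0 -> 270
PD: pen down
FD 14: (0,0) -> (0,-14) [heading=270, draw]
FD 9: (0,-14) -> (0,-23) [heading=270, draw]
LT 90: heading 270 -> 0
FD 9: (0,-23) -> (9,-23) [heading=0, draw]
FD 17: (9,-23) -> (26,-23) [heading=0, draw]
LT 90: heading 0 -> 90
RT 90: heading 90 -> 0
FD 11: (26,-23) -> (37,-23) [heading=0, draw]
FD 7: (37,-23) -> (44,-23) [heading=0, draw]
Final: pos=(44,-23), heading=0, 6 segment(s) drawn

Answer: 44 -23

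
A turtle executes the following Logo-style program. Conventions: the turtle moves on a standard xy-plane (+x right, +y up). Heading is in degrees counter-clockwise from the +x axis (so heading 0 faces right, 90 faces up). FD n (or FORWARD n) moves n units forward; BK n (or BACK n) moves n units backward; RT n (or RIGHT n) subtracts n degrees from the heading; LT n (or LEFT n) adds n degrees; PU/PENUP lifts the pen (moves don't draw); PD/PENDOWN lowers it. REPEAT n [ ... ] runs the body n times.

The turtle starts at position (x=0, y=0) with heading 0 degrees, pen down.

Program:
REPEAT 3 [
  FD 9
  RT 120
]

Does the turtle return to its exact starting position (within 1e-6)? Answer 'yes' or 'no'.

Executing turtle program step by step:
Start: pos=(0,0), heading=0, pen down
REPEAT 3 [
  -- iteration 1/3 --
  FD 9: (0,0) -> (9,0) [heading=0, draw]
  RT 120: heading 0 -> 240
  -- iteration 2/3 --
  FD 9: (9,0) -> (4.5,-7.794) [heading=240, draw]
  RT 120: heading 240 -> 120
  -- iteration 3/3 --
  FD 9: (4.5,-7.794) -> (0,0) [heading=120, draw]
  RT 120: heading 120 -> 0
]
Final: pos=(0,0), heading=0, 3 segment(s) drawn

Start position: (0, 0)
Final position: (0, 0)
Distance = 0; < 1e-6 -> CLOSED

Answer: yes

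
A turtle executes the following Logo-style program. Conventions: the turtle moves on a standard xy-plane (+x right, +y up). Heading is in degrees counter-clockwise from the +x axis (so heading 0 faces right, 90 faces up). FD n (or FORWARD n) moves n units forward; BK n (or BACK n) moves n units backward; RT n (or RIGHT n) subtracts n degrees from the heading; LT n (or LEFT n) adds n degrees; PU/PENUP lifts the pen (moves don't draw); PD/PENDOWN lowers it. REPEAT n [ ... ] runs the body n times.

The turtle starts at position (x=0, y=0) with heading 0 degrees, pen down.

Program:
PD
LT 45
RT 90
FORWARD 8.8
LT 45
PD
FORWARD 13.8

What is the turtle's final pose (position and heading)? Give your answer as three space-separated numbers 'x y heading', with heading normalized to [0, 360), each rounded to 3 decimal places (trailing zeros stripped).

Executing turtle program step by step:
Start: pos=(0,0), heading=0, pen down
PD: pen down
LT 45: heading 0 -> 45
RT 90: heading 45 -> 315
FD 8.8: (0,0) -> (6.223,-6.223) [heading=315, draw]
LT 45: heading 315 -> 0
PD: pen down
FD 13.8: (6.223,-6.223) -> (20.023,-6.223) [heading=0, draw]
Final: pos=(20.023,-6.223), heading=0, 2 segment(s) drawn

Answer: 20.023 -6.223 0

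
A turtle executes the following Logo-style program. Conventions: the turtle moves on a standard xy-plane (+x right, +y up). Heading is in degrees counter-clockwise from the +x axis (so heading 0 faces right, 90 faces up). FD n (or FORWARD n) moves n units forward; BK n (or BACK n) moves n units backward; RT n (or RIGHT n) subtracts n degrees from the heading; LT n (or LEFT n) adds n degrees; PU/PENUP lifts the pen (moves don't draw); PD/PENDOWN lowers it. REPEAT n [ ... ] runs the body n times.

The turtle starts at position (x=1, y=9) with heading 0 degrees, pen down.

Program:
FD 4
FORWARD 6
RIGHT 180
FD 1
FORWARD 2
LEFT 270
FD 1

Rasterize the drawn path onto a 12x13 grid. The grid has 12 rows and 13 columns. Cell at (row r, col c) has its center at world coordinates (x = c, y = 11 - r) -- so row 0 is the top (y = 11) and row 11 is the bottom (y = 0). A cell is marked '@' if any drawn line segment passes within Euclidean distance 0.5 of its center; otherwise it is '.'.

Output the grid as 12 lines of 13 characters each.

Answer: .............
........@....
.@@@@@@@@@@@.
.............
.............
.............
.............
.............
.............
.............
.............
.............

Derivation:
Segment 0: (1,9) -> (5,9)
Segment 1: (5,9) -> (11,9)
Segment 2: (11,9) -> (10,9)
Segment 3: (10,9) -> (8,9)
Segment 4: (8,9) -> (8,10)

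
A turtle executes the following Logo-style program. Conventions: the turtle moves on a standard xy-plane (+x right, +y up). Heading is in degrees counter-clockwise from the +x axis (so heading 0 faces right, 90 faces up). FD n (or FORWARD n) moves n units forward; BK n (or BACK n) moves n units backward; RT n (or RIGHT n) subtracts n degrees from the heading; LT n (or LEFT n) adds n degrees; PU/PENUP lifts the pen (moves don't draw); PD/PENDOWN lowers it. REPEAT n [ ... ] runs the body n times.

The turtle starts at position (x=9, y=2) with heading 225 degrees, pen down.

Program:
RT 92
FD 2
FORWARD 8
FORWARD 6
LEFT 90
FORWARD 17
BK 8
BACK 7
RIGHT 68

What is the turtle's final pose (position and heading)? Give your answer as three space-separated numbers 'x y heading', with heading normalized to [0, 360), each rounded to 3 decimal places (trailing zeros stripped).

Answer: -3.375 12.338 155

Derivation:
Executing turtle program step by step:
Start: pos=(9,2), heading=225, pen down
RT 92: heading 225 -> 133
FD 2: (9,2) -> (7.636,3.463) [heading=133, draw]
FD 8: (7.636,3.463) -> (2.18,9.314) [heading=133, draw]
FD 6: (2.18,9.314) -> (-1.912,13.702) [heading=133, draw]
LT 90: heading 133 -> 223
FD 17: (-1.912,13.702) -> (-14.345,2.108) [heading=223, draw]
BK 8: (-14.345,2.108) -> (-8.494,7.564) [heading=223, draw]
BK 7: (-8.494,7.564) -> (-3.375,12.338) [heading=223, draw]
RT 68: heading 223 -> 155
Final: pos=(-3.375,12.338), heading=155, 6 segment(s) drawn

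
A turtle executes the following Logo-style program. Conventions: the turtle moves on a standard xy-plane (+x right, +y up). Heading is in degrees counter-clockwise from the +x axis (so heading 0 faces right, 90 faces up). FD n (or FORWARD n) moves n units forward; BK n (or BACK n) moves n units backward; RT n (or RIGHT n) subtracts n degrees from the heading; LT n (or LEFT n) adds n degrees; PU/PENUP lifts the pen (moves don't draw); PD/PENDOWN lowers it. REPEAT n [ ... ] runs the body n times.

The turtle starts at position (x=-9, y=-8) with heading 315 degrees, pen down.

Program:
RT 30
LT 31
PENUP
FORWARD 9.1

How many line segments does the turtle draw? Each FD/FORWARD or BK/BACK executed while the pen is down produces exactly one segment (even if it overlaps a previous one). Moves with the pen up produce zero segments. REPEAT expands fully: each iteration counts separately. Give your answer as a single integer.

Executing turtle program step by step:
Start: pos=(-9,-8), heading=315, pen down
RT 30: heading 315 -> 285
LT 31: heading 285 -> 316
PU: pen up
FD 9.1: (-9,-8) -> (-2.454,-14.321) [heading=316, move]
Final: pos=(-2.454,-14.321), heading=316, 0 segment(s) drawn
Segments drawn: 0

Answer: 0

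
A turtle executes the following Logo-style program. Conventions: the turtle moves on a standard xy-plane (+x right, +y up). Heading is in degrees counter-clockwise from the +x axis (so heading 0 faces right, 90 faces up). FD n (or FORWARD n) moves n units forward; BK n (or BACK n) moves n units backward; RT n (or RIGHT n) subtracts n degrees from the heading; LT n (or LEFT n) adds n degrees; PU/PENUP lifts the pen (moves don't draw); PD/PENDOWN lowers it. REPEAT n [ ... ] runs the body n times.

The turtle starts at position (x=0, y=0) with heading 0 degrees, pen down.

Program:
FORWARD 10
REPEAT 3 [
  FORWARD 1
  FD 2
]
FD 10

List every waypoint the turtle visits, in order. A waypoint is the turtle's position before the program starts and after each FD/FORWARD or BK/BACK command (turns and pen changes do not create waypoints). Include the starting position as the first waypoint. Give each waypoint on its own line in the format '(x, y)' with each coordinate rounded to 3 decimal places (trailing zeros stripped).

Executing turtle program step by step:
Start: pos=(0,0), heading=0, pen down
FD 10: (0,0) -> (10,0) [heading=0, draw]
REPEAT 3 [
  -- iteration 1/3 --
  FD 1: (10,0) -> (11,0) [heading=0, draw]
  FD 2: (11,0) -> (13,0) [heading=0, draw]
  -- iteration 2/3 --
  FD 1: (13,0) -> (14,0) [heading=0, draw]
  FD 2: (14,0) -> (16,0) [heading=0, draw]
  -- iteration 3/3 --
  FD 1: (16,0) -> (17,0) [heading=0, draw]
  FD 2: (17,0) -> (19,0) [heading=0, draw]
]
FD 10: (19,0) -> (29,0) [heading=0, draw]
Final: pos=(29,0), heading=0, 8 segment(s) drawn
Waypoints (9 total):
(0, 0)
(10, 0)
(11, 0)
(13, 0)
(14, 0)
(16, 0)
(17, 0)
(19, 0)
(29, 0)

Answer: (0, 0)
(10, 0)
(11, 0)
(13, 0)
(14, 0)
(16, 0)
(17, 0)
(19, 0)
(29, 0)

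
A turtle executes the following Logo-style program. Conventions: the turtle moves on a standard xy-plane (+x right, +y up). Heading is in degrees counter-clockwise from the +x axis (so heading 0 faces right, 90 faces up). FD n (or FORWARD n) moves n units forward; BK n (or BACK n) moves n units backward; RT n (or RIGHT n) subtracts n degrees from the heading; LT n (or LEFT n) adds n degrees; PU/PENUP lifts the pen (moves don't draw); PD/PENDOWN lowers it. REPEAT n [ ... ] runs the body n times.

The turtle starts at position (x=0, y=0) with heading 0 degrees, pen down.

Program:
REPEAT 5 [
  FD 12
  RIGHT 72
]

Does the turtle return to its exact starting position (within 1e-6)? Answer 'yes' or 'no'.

Answer: yes

Derivation:
Executing turtle program step by step:
Start: pos=(0,0), heading=0, pen down
REPEAT 5 [
  -- iteration 1/5 --
  FD 12: (0,0) -> (12,0) [heading=0, draw]
  RT 72: heading 0 -> 288
  -- iteration 2/5 --
  FD 12: (12,0) -> (15.708,-11.413) [heading=288, draw]
  RT 72: heading 288 -> 216
  -- iteration 3/5 --
  FD 12: (15.708,-11.413) -> (6,-18.466) [heading=216, draw]
  RT 72: heading 216 -> 144
  -- iteration 4/5 --
  FD 12: (6,-18.466) -> (-3.708,-11.413) [heading=144, draw]
  RT 72: heading 144 -> 72
  -- iteration 5/5 --
  FD 12: (-3.708,-11.413) -> (0,0) [heading=72, draw]
  RT 72: heading 72 -> 0
]
Final: pos=(0,0), heading=0, 5 segment(s) drawn

Start position: (0, 0)
Final position: (0, 0)
Distance = 0; < 1e-6 -> CLOSED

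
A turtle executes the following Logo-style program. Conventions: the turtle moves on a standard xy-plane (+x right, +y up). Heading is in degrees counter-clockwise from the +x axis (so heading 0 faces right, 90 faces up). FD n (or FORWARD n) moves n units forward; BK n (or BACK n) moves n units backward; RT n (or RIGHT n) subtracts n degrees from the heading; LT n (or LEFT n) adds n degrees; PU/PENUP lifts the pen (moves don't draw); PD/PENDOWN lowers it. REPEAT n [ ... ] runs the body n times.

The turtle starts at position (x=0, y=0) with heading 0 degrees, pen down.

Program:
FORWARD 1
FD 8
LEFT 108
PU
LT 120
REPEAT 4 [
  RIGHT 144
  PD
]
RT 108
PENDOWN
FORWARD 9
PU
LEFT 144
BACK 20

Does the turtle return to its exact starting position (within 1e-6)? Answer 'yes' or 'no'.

Executing turtle program step by step:
Start: pos=(0,0), heading=0, pen down
FD 1: (0,0) -> (1,0) [heading=0, draw]
FD 8: (1,0) -> (9,0) [heading=0, draw]
LT 108: heading 0 -> 108
PU: pen up
LT 120: heading 108 -> 228
REPEAT 4 [
  -- iteration 1/4 --
  RT 144: heading 228 -> 84
  PD: pen down
  -- iteration 2/4 --
  RT 144: heading 84 -> 300
  PD: pen down
  -- iteration 3/4 --
  RT 144: heading 300 -> 156
  PD: pen down
  -- iteration 4/4 --
  RT 144: heading 156 -> 12
  PD: pen down
]
RT 108: heading 12 -> 264
PD: pen down
FD 9: (9,0) -> (8.059,-8.951) [heading=264, draw]
PU: pen up
LT 144: heading 264 -> 48
BK 20: (8.059,-8.951) -> (-5.323,-23.814) [heading=48, move]
Final: pos=(-5.323,-23.814), heading=48, 3 segment(s) drawn

Start position: (0, 0)
Final position: (-5.323, -23.814)
Distance = 24.401; >= 1e-6 -> NOT closed

Answer: no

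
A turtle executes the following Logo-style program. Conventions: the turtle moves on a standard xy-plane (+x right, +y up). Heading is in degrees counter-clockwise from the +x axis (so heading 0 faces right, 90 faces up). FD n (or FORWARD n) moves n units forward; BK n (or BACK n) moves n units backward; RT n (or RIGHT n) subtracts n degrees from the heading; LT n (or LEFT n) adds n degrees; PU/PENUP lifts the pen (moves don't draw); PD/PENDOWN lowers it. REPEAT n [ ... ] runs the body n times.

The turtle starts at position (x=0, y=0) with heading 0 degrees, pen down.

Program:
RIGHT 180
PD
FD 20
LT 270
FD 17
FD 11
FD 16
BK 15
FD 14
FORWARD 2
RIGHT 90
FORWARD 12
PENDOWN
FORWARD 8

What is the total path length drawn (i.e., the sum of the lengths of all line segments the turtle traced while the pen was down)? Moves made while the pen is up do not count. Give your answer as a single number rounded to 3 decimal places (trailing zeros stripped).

Executing turtle program step by step:
Start: pos=(0,0), heading=0, pen down
RT 180: heading 0 -> 180
PD: pen down
FD 20: (0,0) -> (-20,0) [heading=180, draw]
LT 270: heading 180 -> 90
FD 17: (-20,0) -> (-20,17) [heading=90, draw]
FD 11: (-20,17) -> (-20,28) [heading=90, draw]
FD 16: (-20,28) -> (-20,44) [heading=90, draw]
BK 15: (-20,44) -> (-20,29) [heading=90, draw]
FD 14: (-20,29) -> (-20,43) [heading=90, draw]
FD 2: (-20,43) -> (-20,45) [heading=90, draw]
RT 90: heading 90 -> 0
FD 12: (-20,45) -> (-8,45) [heading=0, draw]
PD: pen down
FD 8: (-8,45) -> (0,45) [heading=0, draw]
Final: pos=(0,45), heading=0, 9 segment(s) drawn

Segment lengths:
  seg 1: (0,0) -> (-20,0), length = 20
  seg 2: (-20,0) -> (-20,17), length = 17
  seg 3: (-20,17) -> (-20,28), length = 11
  seg 4: (-20,28) -> (-20,44), length = 16
  seg 5: (-20,44) -> (-20,29), length = 15
  seg 6: (-20,29) -> (-20,43), length = 14
  seg 7: (-20,43) -> (-20,45), length = 2
  seg 8: (-20,45) -> (-8,45), length = 12
  seg 9: (-8,45) -> (0,45), length = 8
Total = 115

Answer: 115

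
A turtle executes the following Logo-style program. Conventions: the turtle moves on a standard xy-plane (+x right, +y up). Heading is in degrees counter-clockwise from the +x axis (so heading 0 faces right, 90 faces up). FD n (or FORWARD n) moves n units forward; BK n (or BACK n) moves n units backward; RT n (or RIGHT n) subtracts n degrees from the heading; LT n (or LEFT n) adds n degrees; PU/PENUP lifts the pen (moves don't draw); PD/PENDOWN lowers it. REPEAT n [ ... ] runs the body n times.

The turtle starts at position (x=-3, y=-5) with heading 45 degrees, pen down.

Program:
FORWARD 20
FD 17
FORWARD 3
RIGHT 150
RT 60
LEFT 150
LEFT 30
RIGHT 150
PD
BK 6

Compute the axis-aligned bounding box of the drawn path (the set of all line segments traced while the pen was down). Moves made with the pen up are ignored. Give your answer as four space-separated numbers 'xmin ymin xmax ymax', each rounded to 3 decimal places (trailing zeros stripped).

Answer: -3 -5 29.527 27.527

Derivation:
Executing turtle program step by step:
Start: pos=(-3,-5), heading=45, pen down
FD 20: (-3,-5) -> (11.142,9.142) [heading=45, draw]
FD 17: (11.142,9.142) -> (23.163,21.163) [heading=45, draw]
FD 3: (23.163,21.163) -> (25.284,23.284) [heading=45, draw]
RT 150: heading 45 -> 255
RT 60: heading 255 -> 195
LT 150: heading 195 -> 345
LT 30: heading 345 -> 15
RT 150: heading 15 -> 225
PD: pen down
BK 6: (25.284,23.284) -> (29.527,27.527) [heading=225, draw]
Final: pos=(29.527,27.527), heading=225, 4 segment(s) drawn

Segment endpoints: x in {-3, 11.142, 23.163, 25.284, 29.527}, y in {-5, 9.142, 21.163, 23.284, 27.527}
xmin=-3, ymin=-5, xmax=29.527, ymax=27.527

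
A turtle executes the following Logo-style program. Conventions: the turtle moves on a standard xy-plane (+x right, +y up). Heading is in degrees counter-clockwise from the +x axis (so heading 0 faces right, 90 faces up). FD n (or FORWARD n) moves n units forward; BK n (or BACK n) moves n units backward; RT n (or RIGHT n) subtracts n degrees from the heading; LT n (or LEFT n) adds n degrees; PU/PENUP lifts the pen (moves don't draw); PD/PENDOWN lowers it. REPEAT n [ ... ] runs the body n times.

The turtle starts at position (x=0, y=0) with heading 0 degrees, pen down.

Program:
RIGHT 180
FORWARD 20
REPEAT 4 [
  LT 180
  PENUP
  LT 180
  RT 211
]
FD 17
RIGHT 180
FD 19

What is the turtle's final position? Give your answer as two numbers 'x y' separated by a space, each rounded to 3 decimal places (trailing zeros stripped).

Answer: -21.118 -1.658

Derivation:
Executing turtle program step by step:
Start: pos=(0,0), heading=0, pen down
RT 180: heading 0 -> 180
FD 20: (0,0) -> (-20,0) [heading=180, draw]
REPEAT 4 [
  -- iteration 1/4 --
  LT 180: heading 180 -> 0
  PU: pen up
  LT 180: heading 0 -> 180
  RT 211: heading 180 -> 329
  -- iteration 2/4 --
  LT 180: heading 329 -> 149
  PU: pen up
  LT 180: heading 149 -> 329
  RT 211: heading 329 -> 118
  -- iteration 3/4 --
  LT 180: heading 118 -> 298
  PU: pen up
  LT 180: heading 298 -> 118
  RT 211: heading 118 -> 267
  -- iteration 4/4 --
  LT 180: heading 267 -> 87
  PU: pen up
  LT 180: heading 87 -> 267
  RT 211: heading 267 -> 56
]
FD 17: (-20,0) -> (-10.494,14.094) [heading=56, move]
RT 180: heading 56 -> 236
FD 19: (-10.494,14.094) -> (-21.118,-1.658) [heading=236, move]
Final: pos=(-21.118,-1.658), heading=236, 1 segment(s) drawn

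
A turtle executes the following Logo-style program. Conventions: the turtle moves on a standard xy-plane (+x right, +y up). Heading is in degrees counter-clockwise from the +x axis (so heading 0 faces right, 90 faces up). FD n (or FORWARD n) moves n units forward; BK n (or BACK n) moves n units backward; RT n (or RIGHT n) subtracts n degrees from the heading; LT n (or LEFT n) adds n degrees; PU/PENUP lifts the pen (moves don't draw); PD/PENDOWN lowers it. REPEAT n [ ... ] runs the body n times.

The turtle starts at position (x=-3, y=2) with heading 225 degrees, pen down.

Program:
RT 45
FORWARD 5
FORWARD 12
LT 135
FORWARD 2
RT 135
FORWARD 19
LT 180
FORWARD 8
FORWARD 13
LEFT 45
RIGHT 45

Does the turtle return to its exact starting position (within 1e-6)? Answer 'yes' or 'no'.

Answer: no

Derivation:
Executing turtle program step by step:
Start: pos=(-3,2), heading=225, pen down
RT 45: heading 225 -> 180
FD 5: (-3,2) -> (-8,2) [heading=180, draw]
FD 12: (-8,2) -> (-20,2) [heading=180, draw]
LT 135: heading 180 -> 315
FD 2: (-20,2) -> (-18.586,0.586) [heading=315, draw]
RT 135: heading 315 -> 180
FD 19: (-18.586,0.586) -> (-37.586,0.586) [heading=180, draw]
LT 180: heading 180 -> 0
FD 8: (-37.586,0.586) -> (-29.586,0.586) [heading=0, draw]
FD 13: (-29.586,0.586) -> (-16.586,0.586) [heading=0, draw]
LT 45: heading 0 -> 45
RT 45: heading 45 -> 0
Final: pos=(-16.586,0.586), heading=0, 6 segment(s) drawn

Start position: (-3, 2)
Final position: (-16.586, 0.586)
Distance = 13.659; >= 1e-6 -> NOT closed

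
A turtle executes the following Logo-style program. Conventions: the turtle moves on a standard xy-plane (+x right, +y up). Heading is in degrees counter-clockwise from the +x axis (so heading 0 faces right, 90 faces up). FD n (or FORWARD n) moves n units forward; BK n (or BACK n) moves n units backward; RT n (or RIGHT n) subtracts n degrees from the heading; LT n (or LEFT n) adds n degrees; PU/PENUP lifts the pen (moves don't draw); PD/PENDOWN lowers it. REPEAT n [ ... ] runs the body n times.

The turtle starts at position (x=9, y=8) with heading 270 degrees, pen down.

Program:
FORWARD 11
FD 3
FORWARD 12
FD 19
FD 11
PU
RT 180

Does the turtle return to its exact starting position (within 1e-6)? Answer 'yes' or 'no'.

Executing turtle program step by step:
Start: pos=(9,8), heading=270, pen down
FD 11: (9,8) -> (9,-3) [heading=270, draw]
FD 3: (9,-3) -> (9,-6) [heading=270, draw]
FD 12: (9,-6) -> (9,-18) [heading=270, draw]
FD 19: (9,-18) -> (9,-37) [heading=270, draw]
FD 11: (9,-37) -> (9,-48) [heading=270, draw]
PU: pen up
RT 180: heading 270 -> 90
Final: pos=(9,-48), heading=90, 5 segment(s) drawn

Start position: (9, 8)
Final position: (9, -48)
Distance = 56; >= 1e-6 -> NOT closed

Answer: no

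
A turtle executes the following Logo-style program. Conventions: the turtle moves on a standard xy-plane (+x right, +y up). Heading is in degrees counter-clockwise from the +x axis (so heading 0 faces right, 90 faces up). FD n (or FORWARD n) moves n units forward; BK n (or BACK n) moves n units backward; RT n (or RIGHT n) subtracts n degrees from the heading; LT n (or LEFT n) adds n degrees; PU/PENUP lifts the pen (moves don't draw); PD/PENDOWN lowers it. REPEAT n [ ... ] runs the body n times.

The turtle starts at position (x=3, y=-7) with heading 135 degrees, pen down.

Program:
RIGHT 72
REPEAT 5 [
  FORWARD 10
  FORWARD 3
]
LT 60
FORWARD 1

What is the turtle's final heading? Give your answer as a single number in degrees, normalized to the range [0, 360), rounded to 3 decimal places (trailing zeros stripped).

Executing turtle program step by step:
Start: pos=(3,-7), heading=135, pen down
RT 72: heading 135 -> 63
REPEAT 5 [
  -- iteration 1/5 --
  FD 10: (3,-7) -> (7.54,1.91) [heading=63, draw]
  FD 3: (7.54,1.91) -> (8.902,4.583) [heading=63, draw]
  -- iteration 2/5 --
  FD 10: (8.902,4.583) -> (13.442,13.493) [heading=63, draw]
  FD 3: (13.442,13.493) -> (14.804,16.166) [heading=63, draw]
  -- iteration 3/5 --
  FD 10: (14.804,16.166) -> (19.344,25.076) [heading=63, draw]
  FD 3: (19.344,25.076) -> (20.706,27.749) [heading=63, draw]
  -- iteration 4/5 --
  FD 10: (20.706,27.749) -> (25.246,36.659) [heading=63, draw]
  FD 3: (25.246,36.659) -> (26.608,39.332) [heading=63, draw]
  -- iteration 5/5 --
  FD 10: (26.608,39.332) -> (31.147,48.242) [heading=63, draw]
  FD 3: (31.147,48.242) -> (32.509,50.915) [heading=63, draw]
]
LT 60: heading 63 -> 123
FD 1: (32.509,50.915) -> (31.965,51.754) [heading=123, draw]
Final: pos=(31.965,51.754), heading=123, 11 segment(s) drawn

Answer: 123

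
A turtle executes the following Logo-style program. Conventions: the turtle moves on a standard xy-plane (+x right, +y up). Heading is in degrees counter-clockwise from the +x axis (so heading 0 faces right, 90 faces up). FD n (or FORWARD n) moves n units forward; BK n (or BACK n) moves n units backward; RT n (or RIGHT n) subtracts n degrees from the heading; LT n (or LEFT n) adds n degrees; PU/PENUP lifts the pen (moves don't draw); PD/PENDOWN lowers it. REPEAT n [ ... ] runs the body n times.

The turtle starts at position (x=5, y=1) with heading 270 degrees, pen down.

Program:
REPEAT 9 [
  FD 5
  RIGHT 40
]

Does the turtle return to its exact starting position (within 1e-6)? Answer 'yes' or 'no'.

Answer: yes

Derivation:
Executing turtle program step by step:
Start: pos=(5,1), heading=270, pen down
REPEAT 9 [
  -- iteration 1/9 --
  FD 5: (5,1) -> (5,-4) [heading=270, draw]
  RT 40: heading 270 -> 230
  -- iteration 2/9 --
  FD 5: (5,-4) -> (1.786,-7.83) [heading=230, draw]
  RT 40: heading 230 -> 190
  -- iteration 3/9 --
  FD 5: (1.786,-7.83) -> (-3.138,-8.698) [heading=190, draw]
  RT 40: heading 190 -> 150
  -- iteration 4/9 --
  FD 5: (-3.138,-8.698) -> (-7.468,-6.198) [heading=150, draw]
  RT 40: heading 150 -> 110
  -- iteration 5/9 --
  FD 5: (-7.468,-6.198) -> (-9.178,-1.5) [heading=110, draw]
  RT 40: heading 110 -> 70
  -- iteration 6/9 --
  FD 5: (-9.178,-1.5) -> (-7.468,3.198) [heading=70, draw]
  RT 40: heading 70 -> 30
  -- iteration 7/9 --
  FD 5: (-7.468,3.198) -> (-3.138,5.698) [heading=30, draw]
  RT 40: heading 30 -> 350
  -- iteration 8/9 --
  FD 5: (-3.138,5.698) -> (1.786,4.83) [heading=350, draw]
  RT 40: heading 350 -> 310
  -- iteration 9/9 --
  FD 5: (1.786,4.83) -> (5,1) [heading=310, draw]
  RT 40: heading 310 -> 270
]
Final: pos=(5,1), heading=270, 9 segment(s) drawn

Start position: (5, 1)
Final position: (5, 1)
Distance = 0; < 1e-6 -> CLOSED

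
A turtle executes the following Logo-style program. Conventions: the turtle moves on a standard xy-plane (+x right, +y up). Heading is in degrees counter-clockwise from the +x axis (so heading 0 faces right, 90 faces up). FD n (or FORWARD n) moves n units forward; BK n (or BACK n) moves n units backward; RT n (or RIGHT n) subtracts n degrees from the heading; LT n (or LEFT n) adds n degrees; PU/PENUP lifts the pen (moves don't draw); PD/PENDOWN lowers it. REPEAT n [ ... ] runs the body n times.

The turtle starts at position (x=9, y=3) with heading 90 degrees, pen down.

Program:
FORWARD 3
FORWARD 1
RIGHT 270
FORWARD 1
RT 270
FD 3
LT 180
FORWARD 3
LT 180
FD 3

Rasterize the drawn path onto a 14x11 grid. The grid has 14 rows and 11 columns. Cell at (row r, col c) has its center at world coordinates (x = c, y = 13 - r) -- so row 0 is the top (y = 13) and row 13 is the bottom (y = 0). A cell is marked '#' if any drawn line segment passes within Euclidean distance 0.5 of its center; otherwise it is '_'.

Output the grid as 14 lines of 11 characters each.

Segment 0: (9,3) -> (9,6)
Segment 1: (9,6) -> (9,7)
Segment 2: (9,7) -> (8,7)
Segment 3: (8,7) -> (8,4)
Segment 4: (8,4) -> (8,7)
Segment 5: (8,7) -> (8,4)

Answer: ___________
___________
___________
___________
___________
___________
________##_
________##_
________##_
________##_
_________#_
___________
___________
___________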